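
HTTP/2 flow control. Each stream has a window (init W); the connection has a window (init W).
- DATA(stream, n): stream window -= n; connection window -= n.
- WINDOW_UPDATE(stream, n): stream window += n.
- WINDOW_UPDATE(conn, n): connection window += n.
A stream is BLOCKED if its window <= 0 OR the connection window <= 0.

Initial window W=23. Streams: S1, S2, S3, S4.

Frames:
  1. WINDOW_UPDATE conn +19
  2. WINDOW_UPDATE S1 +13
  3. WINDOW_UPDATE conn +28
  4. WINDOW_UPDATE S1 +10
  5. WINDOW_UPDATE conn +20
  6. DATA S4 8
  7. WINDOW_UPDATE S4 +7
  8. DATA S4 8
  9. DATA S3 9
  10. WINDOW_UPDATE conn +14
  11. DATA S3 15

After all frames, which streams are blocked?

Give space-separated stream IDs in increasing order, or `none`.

Op 1: conn=42 S1=23 S2=23 S3=23 S4=23 blocked=[]
Op 2: conn=42 S1=36 S2=23 S3=23 S4=23 blocked=[]
Op 3: conn=70 S1=36 S2=23 S3=23 S4=23 blocked=[]
Op 4: conn=70 S1=46 S2=23 S3=23 S4=23 blocked=[]
Op 5: conn=90 S1=46 S2=23 S3=23 S4=23 blocked=[]
Op 6: conn=82 S1=46 S2=23 S3=23 S4=15 blocked=[]
Op 7: conn=82 S1=46 S2=23 S3=23 S4=22 blocked=[]
Op 8: conn=74 S1=46 S2=23 S3=23 S4=14 blocked=[]
Op 9: conn=65 S1=46 S2=23 S3=14 S4=14 blocked=[]
Op 10: conn=79 S1=46 S2=23 S3=14 S4=14 blocked=[]
Op 11: conn=64 S1=46 S2=23 S3=-1 S4=14 blocked=[3]

Answer: S3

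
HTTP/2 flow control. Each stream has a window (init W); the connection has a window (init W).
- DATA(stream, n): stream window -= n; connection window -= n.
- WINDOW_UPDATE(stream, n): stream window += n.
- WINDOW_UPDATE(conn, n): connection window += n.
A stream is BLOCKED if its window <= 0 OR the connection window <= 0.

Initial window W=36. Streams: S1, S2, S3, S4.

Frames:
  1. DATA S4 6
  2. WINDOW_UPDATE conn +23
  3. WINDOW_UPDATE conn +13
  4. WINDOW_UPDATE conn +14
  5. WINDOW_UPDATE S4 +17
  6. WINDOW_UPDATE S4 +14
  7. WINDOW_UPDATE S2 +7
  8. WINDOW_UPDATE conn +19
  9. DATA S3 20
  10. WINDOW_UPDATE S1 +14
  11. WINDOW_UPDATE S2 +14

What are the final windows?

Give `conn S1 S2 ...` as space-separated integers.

Op 1: conn=30 S1=36 S2=36 S3=36 S4=30 blocked=[]
Op 2: conn=53 S1=36 S2=36 S3=36 S4=30 blocked=[]
Op 3: conn=66 S1=36 S2=36 S3=36 S4=30 blocked=[]
Op 4: conn=80 S1=36 S2=36 S3=36 S4=30 blocked=[]
Op 5: conn=80 S1=36 S2=36 S3=36 S4=47 blocked=[]
Op 6: conn=80 S1=36 S2=36 S3=36 S4=61 blocked=[]
Op 7: conn=80 S1=36 S2=43 S3=36 S4=61 blocked=[]
Op 8: conn=99 S1=36 S2=43 S3=36 S4=61 blocked=[]
Op 9: conn=79 S1=36 S2=43 S3=16 S4=61 blocked=[]
Op 10: conn=79 S1=50 S2=43 S3=16 S4=61 blocked=[]
Op 11: conn=79 S1=50 S2=57 S3=16 S4=61 blocked=[]

Answer: 79 50 57 16 61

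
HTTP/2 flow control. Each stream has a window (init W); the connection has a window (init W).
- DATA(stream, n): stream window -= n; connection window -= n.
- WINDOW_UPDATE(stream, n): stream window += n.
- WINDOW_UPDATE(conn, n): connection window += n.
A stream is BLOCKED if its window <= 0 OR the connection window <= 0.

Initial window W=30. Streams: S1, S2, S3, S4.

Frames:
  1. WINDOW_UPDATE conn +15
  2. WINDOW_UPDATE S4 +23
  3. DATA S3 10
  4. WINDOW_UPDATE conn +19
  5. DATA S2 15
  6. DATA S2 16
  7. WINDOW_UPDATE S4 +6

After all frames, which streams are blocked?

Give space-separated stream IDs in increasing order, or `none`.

Op 1: conn=45 S1=30 S2=30 S3=30 S4=30 blocked=[]
Op 2: conn=45 S1=30 S2=30 S3=30 S4=53 blocked=[]
Op 3: conn=35 S1=30 S2=30 S3=20 S4=53 blocked=[]
Op 4: conn=54 S1=30 S2=30 S3=20 S4=53 blocked=[]
Op 5: conn=39 S1=30 S2=15 S3=20 S4=53 blocked=[]
Op 6: conn=23 S1=30 S2=-1 S3=20 S4=53 blocked=[2]
Op 7: conn=23 S1=30 S2=-1 S3=20 S4=59 blocked=[2]

Answer: S2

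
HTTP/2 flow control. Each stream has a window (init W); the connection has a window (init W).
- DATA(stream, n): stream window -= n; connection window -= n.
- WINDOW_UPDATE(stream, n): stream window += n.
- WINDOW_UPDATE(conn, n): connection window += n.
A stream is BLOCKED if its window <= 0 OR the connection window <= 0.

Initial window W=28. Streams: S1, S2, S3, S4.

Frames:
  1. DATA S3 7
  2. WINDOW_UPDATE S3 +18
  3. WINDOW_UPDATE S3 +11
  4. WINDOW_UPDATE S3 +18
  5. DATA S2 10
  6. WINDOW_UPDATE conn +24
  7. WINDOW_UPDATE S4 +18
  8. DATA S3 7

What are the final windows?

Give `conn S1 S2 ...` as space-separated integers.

Answer: 28 28 18 61 46

Derivation:
Op 1: conn=21 S1=28 S2=28 S3=21 S4=28 blocked=[]
Op 2: conn=21 S1=28 S2=28 S3=39 S4=28 blocked=[]
Op 3: conn=21 S1=28 S2=28 S3=50 S4=28 blocked=[]
Op 4: conn=21 S1=28 S2=28 S3=68 S4=28 blocked=[]
Op 5: conn=11 S1=28 S2=18 S3=68 S4=28 blocked=[]
Op 6: conn=35 S1=28 S2=18 S3=68 S4=28 blocked=[]
Op 7: conn=35 S1=28 S2=18 S3=68 S4=46 blocked=[]
Op 8: conn=28 S1=28 S2=18 S3=61 S4=46 blocked=[]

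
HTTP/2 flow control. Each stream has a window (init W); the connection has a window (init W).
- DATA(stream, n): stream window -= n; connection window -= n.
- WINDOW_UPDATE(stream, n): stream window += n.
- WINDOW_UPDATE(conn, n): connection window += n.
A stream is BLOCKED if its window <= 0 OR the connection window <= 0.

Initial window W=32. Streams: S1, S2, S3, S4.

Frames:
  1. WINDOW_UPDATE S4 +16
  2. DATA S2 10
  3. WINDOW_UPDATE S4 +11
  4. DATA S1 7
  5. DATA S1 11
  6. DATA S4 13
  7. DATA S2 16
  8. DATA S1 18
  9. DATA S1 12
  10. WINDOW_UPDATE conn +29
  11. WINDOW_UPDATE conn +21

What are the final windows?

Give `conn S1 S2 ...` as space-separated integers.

Op 1: conn=32 S1=32 S2=32 S3=32 S4=48 blocked=[]
Op 2: conn=22 S1=32 S2=22 S3=32 S4=48 blocked=[]
Op 3: conn=22 S1=32 S2=22 S3=32 S4=59 blocked=[]
Op 4: conn=15 S1=25 S2=22 S3=32 S4=59 blocked=[]
Op 5: conn=4 S1=14 S2=22 S3=32 S4=59 blocked=[]
Op 6: conn=-9 S1=14 S2=22 S3=32 S4=46 blocked=[1, 2, 3, 4]
Op 7: conn=-25 S1=14 S2=6 S3=32 S4=46 blocked=[1, 2, 3, 4]
Op 8: conn=-43 S1=-4 S2=6 S3=32 S4=46 blocked=[1, 2, 3, 4]
Op 9: conn=-55 S1=-16 S2=6 S3=32 S4=46 blocked=[1, 2, 3, 4]
Op 10: conn=-26 S1=-16 S2=6 S3=32 S4=46 blocked=[1, 2, 3, 4]
Op 11: conn=-5 S1=-16 S2=6 S3=32 S4=46 blocked=[1, 2, 3, 4]

Answer: -5 -16 6 32 46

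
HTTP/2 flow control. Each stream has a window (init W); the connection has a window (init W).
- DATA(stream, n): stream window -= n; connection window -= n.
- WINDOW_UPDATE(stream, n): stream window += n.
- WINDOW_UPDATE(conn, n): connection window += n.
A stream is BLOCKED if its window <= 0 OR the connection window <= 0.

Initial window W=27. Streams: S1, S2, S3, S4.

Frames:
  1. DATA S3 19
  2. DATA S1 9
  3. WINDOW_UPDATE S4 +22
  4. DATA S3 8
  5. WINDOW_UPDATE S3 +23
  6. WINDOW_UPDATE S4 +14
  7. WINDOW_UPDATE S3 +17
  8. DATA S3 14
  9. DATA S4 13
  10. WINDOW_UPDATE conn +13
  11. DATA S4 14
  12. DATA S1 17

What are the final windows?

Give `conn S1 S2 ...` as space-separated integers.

Op 1: conn=8 S1=27 S2=27 S3=8 S4=27 blocked=[]
Op 2: conn=-1 S1=18 S2=27 S3=8 S4=27 blocked=[1, 2, 3, 4]
Op 3: conn=-1 S1=18 S2=27 S3=8 S4=49 blocked=[1, 2, 3, 4]
Op 4: conn=-9 S1=18 S2=27 S3=0 S4=49 blocked=[1, 2, 3, 4]
Op 5: conn=-9 S1=18 S2=27 S3=23 S4=49 blocked=[1, 2, 3, 4]
Op 6: conn=-9 S1=18 S2=27 S3=23 S4=63 blocked=[1, 2, 3, 4]
Op 7: conn=-9 S1=18 S2=27 S3=40 S4=63 blocked=[1, 2, 3, 4]
Op 8: conn=-23 S1=18 S2=27 S3=26 S4=63 blocked=[1, 2, 3, 4]
Op 9: conn=-36 S1=18 S2=27 S3=26 S4=50 blocked=[1, 2, 3, 4]
Op 10: conn=-23 S1=18 S2=27 S3=26 S4=50 blocked=[1, 2, 3, 4]
Op 11: conn=-37 S1=18 S2=27 S3=26 S4=36 blocked=[1, 2, 3, 4]
Op 12: conn=-54 S1=1 S2=27 S3=26 S4=36 blocked=[1, 2, 3, 4]

Answer: -54 1 27 26 36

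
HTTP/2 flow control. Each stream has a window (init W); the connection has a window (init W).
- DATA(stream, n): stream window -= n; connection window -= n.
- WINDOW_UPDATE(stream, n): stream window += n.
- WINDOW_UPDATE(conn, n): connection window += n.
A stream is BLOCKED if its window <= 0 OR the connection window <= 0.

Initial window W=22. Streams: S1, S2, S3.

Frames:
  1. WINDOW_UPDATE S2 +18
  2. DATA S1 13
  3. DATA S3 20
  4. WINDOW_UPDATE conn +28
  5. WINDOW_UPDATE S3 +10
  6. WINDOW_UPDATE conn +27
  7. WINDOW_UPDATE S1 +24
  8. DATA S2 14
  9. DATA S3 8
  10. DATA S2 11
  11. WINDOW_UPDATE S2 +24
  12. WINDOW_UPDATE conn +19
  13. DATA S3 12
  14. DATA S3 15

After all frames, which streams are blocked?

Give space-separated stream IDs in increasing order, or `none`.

Answer: S3

Derivation:
Op 1: conn=22 S1=22 S2=40 S3=22 blocked=[]
Op 2: conn=9 S1=9 S2=40 S3=22 blocked=[]
Op 3: conn=-11 S1=9 S2=40 S3=2 blocked=[1, 2, 3]
Op 4: conn=17 S1=9 S2=40 S3=2 blocked=[]
Op 5: conn=17 S1=9 S2=40 S3=12 blocked=[]
Op 6: conn=44 S1=9 S2=40 S3=12 blocked=[]
Op 7: conn=44 S1=33 S2=40 S3=12 blocked=[]
Op 8: conn=30 S1=33 S2=26 S3=12 blocked=[]
Op 9: conn=22 S1=33 S2=26 S3=4 blocked=[]
Op 10: conn=11 S1=33 S2=15 S3=4 blocked=[]
Op 11: conn=11 S1=33 S2=39 S3=4 blocked=[]
Op 12: conn=30 S1=33 S2=39 S3=4 blocked=[]
Op 13: conn=18 S1=33 S2=39 S3=-8 blocked=[3]
Op 14: conn=3 S1=33 S2=39 S3=-23 blocked=[3]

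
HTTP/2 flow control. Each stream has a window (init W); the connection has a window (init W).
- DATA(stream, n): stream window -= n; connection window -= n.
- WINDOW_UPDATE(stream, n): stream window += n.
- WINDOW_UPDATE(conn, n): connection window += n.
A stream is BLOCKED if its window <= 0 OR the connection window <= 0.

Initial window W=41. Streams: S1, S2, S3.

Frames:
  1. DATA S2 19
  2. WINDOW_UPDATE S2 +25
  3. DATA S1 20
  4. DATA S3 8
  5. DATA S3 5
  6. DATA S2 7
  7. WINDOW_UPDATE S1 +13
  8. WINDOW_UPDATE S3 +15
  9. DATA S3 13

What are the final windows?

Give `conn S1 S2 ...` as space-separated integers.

Answer: -31 34 40 30

Derivation:
Op 1: conn=22 S1=41 S2=22 S3=41 blocked=[]
Op 2: conn=22 S1=41 S2=47 S3=41 blocked=[]
Op 3: conn=2 S1=21 S2=47 S3=41 blocked=[]
Op 4: conn=-6 S1=21 S2=47 S3=33 blocked=[1, 2, 3]
Op 5: conn=-11 S1=21 S2=47 S3=28 blocked=[1, 2, 3]
Op 6: conn=-18 S1=21 S2=40 S3=28 blocked=[1, 2, 3]
Op 7: conn=-18 S1=34 S2=40 S3=28 blocked=[1, 2, 3]
Op 8: conn=-18 S1=34 S2=40 S3=43 blocked=[1, 2, 3]
Op 9: conn=-31 S1=34 S2=40 S3=30 blocked=[1, 2, 3]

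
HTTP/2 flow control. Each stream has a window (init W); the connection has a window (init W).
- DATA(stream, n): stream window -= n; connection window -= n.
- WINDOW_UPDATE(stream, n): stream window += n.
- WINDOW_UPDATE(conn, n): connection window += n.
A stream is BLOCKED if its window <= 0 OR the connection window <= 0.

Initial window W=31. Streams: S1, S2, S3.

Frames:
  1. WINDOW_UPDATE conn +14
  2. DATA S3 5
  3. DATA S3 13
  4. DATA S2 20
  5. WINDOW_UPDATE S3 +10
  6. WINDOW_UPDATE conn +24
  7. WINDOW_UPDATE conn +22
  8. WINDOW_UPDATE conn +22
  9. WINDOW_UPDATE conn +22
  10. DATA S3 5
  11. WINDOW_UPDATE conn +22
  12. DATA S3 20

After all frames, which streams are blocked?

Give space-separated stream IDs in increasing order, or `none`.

Answer: S3

Derivation:
Op 1: conn=45 S1=31 S2=31 S3=31 blocked=[]
Op 2: conn=40 S1=31 S2=31 S3=26 blocked=[]
Op 3: conn=27 S1=31 S2=31 S3=13 blocked=[]
Op 4: conn=7 S1=31 S2=11 S3=13 blocked=[]
Op 5: conn=7 S1=31 S2=11 S3=23 blocked=[]
Op 6: conn=31 S1=31 S2=11 S3=23 blocked=[]
Op 7: conn=53 S1=31 S2=11 S3=23 blocked=[]
Op 8: conn=75 S1=31 S2=11 S3=23 blocked=[]
Op 9: conn=97 S1=31 S2=11 S3=23 blocked=[]
Op 10: conn=92 S1=31 S2=11 S3=18 blocked=[]
Op 11: conn=114 S1=31 S2=11 S3=18 blocked=[]
Op 12: conn=94 S1=31 S2=11 S3=-2 blocked=[3]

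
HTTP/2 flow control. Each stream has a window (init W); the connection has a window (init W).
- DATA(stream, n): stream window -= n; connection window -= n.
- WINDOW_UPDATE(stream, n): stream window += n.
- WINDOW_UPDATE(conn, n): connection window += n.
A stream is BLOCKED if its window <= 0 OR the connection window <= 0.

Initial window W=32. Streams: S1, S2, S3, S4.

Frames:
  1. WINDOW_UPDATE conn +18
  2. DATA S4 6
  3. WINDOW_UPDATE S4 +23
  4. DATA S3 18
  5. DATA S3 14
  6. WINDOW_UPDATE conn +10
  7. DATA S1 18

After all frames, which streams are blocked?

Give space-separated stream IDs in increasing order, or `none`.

Op 1: conn=50 S1=32 S2=32 S3=32 S4=32 blocked=[]
Op 2: conn=44 S1=32 S2=32 S3=32 S4=26 blocked=[]
Op 3: conn=44 S1=32 S2=32 S3=32 S4=49 blocked=[]
Op 4: conn=26 S1=32 S2=32 S3=14 S4=49 blocked=[]
Op 5: conn=12 S1=32 S2=32 S3=0 S4=49 blocked=[3]
Op 6: conn=22 S1=32 S2=32 S3=0 S4=49 blocked=[3]
Op 7: conn=4 S1=14 S2=32 S3=0 S4=49 blocked=[3]

Answer: S3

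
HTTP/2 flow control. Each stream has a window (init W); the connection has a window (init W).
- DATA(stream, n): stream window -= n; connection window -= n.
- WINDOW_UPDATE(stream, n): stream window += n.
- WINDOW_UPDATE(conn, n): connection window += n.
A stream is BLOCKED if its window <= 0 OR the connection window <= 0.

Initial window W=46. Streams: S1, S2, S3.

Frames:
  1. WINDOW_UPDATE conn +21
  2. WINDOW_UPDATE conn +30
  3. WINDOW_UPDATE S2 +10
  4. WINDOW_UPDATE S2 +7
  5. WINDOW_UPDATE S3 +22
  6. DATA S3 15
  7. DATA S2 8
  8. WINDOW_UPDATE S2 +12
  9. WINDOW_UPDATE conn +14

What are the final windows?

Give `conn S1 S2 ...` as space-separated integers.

Answer: 88 46 67 53

Derivation:
Op 1: conn=67 S1=46 S2=46 S3=46 blocked=[]
Op 2: conn=97 S1=46 S2=46 S3=46 blocked=[]
Op 3: conn=97 S1=46 S2=56 S3=46 blocked=[]
Op 4: conn=97 S1=46 S2=63 S3=46 blocked=[]
Op 5: conn=97 S1=46 S2=63 S3=68 blocked=[]
Op 6: conn=82 S1=46 S2=63 S3=53 blocked=[]
Op 7: conn=74 S1=46 S2=55 S3=53 blocked=[]
Op 8: conn=74 S1=46 S2=67 S3=53 blocked=[]
Op 9: conn=88 S1=46 S2=67 S3=53 blocked=[]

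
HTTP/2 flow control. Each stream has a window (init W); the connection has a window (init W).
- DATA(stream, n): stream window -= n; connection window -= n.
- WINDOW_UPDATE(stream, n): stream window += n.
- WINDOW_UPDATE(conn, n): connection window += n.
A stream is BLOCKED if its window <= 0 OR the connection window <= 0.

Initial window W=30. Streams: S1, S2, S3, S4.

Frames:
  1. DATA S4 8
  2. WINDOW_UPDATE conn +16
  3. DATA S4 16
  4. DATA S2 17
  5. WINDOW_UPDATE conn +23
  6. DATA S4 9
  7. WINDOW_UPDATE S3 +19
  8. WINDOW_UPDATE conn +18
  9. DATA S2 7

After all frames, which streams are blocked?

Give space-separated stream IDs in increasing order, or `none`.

Answer: S4

Derivation:
Op 1: conn=22 S1=30 S2=30 S3=30 S4=22 blocked=[]
Op 2: conn=38 S1=30 S2=30 S3=30 S4=22 blocked=[]
Op 3: conn=22 S1=30 S2=30 S3=30 S4=6 blocked=[]
Op 4: conn=5 S1=30 S2=13 S3=30 S4=6 blocked=[]
Op 5: conn=28 S1=30 S2=13 S3=30 S4=6 blocked=[]
Op 6: conn=19 S1=30 S2=13 S3=30 S4=-3 blocked=[4]
Op 7: conn=19 S1=30 S2=13 S3=49 S4=-3 blocked=[4]
Op 8: conn=37 S1=30 S2=13 S3=49 S4=-3 blocked=[4]
Op 9: conn=30 S1=30 S2=6 S3=49 S4=-3 blocked=[4]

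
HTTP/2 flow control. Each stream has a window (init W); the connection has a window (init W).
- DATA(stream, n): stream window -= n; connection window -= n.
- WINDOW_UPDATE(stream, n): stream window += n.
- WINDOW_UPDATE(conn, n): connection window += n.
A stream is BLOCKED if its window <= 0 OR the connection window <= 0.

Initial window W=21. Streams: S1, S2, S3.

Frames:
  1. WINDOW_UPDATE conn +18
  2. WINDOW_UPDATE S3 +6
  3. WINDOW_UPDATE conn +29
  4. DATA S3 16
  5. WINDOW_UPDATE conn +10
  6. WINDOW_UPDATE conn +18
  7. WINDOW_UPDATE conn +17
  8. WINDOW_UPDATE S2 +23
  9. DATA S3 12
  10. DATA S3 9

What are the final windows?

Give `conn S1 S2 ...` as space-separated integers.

Answer: 76 21 44 -10

Derivation:
Op 1: conn=39 S1=21 S2=21 S3=21 blocked=[]
Op 2: conn=39 S1=21 S2=21 S3=27 blocked=[]
Op 3: conn=68 S1=21 S2=21 S3=27 blocked=[]
Op 4: conn=52 S1=21 S2=21 S3=11 blocked=[]
Op 5: conn=62 S1=21 S2=21 S3=11 blocked=[]
Op 6: conn=80 S1=21 S2=21 S3=11 blocked=[]
Op 7: conn=97 S1=21 S2=21 S3=11 blocked=[]
Op 8: conn=97 S1=21 S2=44 S3=11 blocked=[]
Op 9: conn=85 S1=21 S2=44 S3=-1 blocked=[3]
Op 10: conn=76 S1=21 S2=44 S3=-10 blocked=[3]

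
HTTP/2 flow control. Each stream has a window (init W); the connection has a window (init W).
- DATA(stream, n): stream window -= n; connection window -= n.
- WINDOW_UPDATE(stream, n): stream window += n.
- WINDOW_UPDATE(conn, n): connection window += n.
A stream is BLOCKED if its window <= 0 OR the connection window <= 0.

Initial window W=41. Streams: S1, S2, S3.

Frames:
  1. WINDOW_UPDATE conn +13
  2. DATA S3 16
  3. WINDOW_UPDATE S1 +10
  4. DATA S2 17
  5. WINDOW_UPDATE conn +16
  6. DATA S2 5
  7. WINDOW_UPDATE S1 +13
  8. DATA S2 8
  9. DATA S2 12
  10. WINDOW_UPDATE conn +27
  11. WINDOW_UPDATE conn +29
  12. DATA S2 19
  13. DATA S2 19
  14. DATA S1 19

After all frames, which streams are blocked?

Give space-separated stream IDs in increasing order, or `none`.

Op 1: conn=54 S1=41 S2=41 S3=41 blocked=[]
Op 2: conn=38 S1=41 S2=41 S3=25 blocked=[]
Op 3: conn=38 S1=51 S2=41 S3=25 blocked=[]
Op 4: conn=21 S1=51 S2=24 S3=25 blocked=[]
Op 5: conn=37 S1=51 S2=24 S3=25 blocked=[]
Op 6: conn=32 S1=51 S2=19 S3=25 blocked=[]
Op 7: conn=32 S1=64 S2=19 S3=25 blocked=[]
Op 8: conn=24 S1=64 S2=11 S3=25 blocked=[]
Op 9: conn=12 S1=64 S2=-1 S3=25 blocked=[2]
Op 10: conn=39 S1=64 S2=-1 S3=25 blocked=[2]
Op 11: conn=68 S1=64 S2=-1 S3=25 blocked=[2]
Op 12: conn=49 S1=64 S2=-20 S3=25 blocked=[2]
Op 13: conn=30 S1=64 S2=-39 S3=25 blocked=[2]
Op 14: conn=11 S1=45 S2=-39 S3=25 blocked=[2]

Answer: S2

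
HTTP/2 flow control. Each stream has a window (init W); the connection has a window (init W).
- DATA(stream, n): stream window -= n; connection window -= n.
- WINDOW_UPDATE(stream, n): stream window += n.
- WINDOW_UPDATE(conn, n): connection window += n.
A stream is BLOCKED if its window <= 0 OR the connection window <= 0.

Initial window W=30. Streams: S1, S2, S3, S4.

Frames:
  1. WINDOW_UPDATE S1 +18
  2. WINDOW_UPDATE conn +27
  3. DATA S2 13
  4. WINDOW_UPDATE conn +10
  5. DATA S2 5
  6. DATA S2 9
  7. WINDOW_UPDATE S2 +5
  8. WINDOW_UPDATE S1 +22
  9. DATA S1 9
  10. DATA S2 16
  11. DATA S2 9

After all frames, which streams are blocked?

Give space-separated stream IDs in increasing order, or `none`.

Answer: S2

Derivation:
Op 1: conn=30 S1=48 S2=30 S3=30 S4=30 blocked=[]
Op 2: conn=57 S1=48 S2=30 S3=30 S4=30 blocked=[]
Op 3: conn=44 S1=48 S2=17 S3=30 S4=30 blocked=[]
Op 4: conn=54 S1=48 S2=17 S3=30 S4=30 blocked=[]
Op 5: conn=49 S1=48 S2=12 S3=30 S4=30 blocked=[]
Op 6: conn=40 S1=48 S2=3 S3=30 S4=30 blocked=[]
Op 7: conn=40 S1=48 S2=8 S3=30 S4=30 blocked=[]
Op 8: conn=40 S1=70 S2=8 S3=30 S4=30 blocked=[]
Op 9: conn=31 S1=61 S2=8 S3=30 S4=30 blocked=[]
Op 10: conn=15 S1=61 S2=-8 S3=30 S4=30 blocked=[2]
Op 11: conn=6 S1=61 S2=-17 S3=30 S4=30 blocked=[2]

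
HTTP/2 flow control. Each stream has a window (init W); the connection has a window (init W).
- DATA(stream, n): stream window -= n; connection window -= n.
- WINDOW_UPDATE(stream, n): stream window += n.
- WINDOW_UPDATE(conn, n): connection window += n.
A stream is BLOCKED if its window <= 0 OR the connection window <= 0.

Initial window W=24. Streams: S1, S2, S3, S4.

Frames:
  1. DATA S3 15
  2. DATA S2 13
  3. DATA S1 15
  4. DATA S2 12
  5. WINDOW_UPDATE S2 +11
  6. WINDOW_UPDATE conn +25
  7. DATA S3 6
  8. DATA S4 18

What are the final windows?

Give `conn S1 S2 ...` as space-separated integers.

Answer: -30 9 10 3 6

Derivation:
Op 1: conn=9 S1=24 S2=24 S3=9 S4=24 blocked=[]
Op 2: conn=-4 S1=24 S2=11 S3=9 S4=24 blocked=[1, 2, 3, 4]
Op 3: conn=-19 S1=9 S2=11 S3=9 S4=24 blocked=[1, 2, 3, 4]
Op 4: conn=-31 S1=9 S2=-1 S3=9 S4=24 blocked=[1, 2, 3, 4]
Op 5: conn=-31 S1=9 S2=10 S3=9 S4=24 blocked=[1, 2, 3, 4]
Op 6: conn=-6 S1=9 S2=10 S3=9 S4=24 blocked=[1, 2, 3, 4]
Op 7: conn=-12 S1=9 S2=10 S3=3 S4=24 blocked=[1, 2, 3, 4]
Op 8: conn=-30 S1=9 S2=10 S3=3 S4=6 blocked=[1, 2, 3, 4]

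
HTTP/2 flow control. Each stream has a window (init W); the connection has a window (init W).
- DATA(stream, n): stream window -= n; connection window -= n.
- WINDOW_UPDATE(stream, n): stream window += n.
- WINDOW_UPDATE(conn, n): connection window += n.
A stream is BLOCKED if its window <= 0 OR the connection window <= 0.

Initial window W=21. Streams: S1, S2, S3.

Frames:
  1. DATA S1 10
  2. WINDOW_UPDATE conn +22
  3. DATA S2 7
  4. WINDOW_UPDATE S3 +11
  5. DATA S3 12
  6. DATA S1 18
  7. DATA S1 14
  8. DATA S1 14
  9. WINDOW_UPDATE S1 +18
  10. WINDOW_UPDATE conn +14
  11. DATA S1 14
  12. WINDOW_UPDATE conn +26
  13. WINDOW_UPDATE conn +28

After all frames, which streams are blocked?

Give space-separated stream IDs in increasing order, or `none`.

Answer: S1

Derivation:
Op 1: conn=11 S1=11 S2=21 S3=21 blocked=[]
Op 2: conn=33 S1=11 S2=21 S3=21 blocked=[]
Op 3: conn=26 S1=11 S2=14 S3=21 blocked=[]
Op 4: conn=26 S1=11 S2=14 S3=32 blocked=[]
Op 5: conn=14 S1=11 S2=14 S3=20 blocked=[]
Op 6: conn=-4 S1=-7 S2=14 S3=20 blocked=[1, 2, 3]
Op 7: conn=-18 S1=-21 S2=14 S3=20 blocked=[1, 2, 3]
Op 8: conn=-32 S1=-35 S2=14 S3=20 blocked=[1, 2, 3]
Op 9: conn=-32 S1=-17 S2=14 S3=20 blocked=[1, 2, 3]
Op 10: conn=-18 S1=-17 S2=14 S3=20 blocked=[1, 2, 3]
Op 11: conn=-32 S1=-31 S2=14 S3=20 blocked=[1, 2, 3]
Op 12: conn=-6 S1=-31 S2=14 S3=20 blocked=[1, 2, 3]
Op 13: conn=22 S1=-31 S2=14 S3=20 blocked=[1]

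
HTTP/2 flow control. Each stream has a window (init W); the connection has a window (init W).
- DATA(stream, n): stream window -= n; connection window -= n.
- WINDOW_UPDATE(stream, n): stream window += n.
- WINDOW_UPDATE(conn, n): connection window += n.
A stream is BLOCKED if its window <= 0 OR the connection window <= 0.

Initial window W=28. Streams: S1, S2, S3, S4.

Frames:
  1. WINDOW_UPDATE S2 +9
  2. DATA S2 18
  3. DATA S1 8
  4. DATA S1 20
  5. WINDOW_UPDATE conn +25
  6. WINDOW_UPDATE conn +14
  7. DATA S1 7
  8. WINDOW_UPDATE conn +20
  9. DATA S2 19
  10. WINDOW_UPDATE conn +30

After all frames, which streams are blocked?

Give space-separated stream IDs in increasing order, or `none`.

Op 1: conn=28 S1=28 S2=37 S3=28 S4=28 blocked=[]
Op 2: conn=10 S1=28 S2=19 S3=28 S4=28 blocked=[]
Op 3: conn=2 S1=20 S2=19 S3=28 S4=28 blocked=[]
Op 4: conn=-18 S1=0 S2=19 S3=28 S4=28 blocked=[1, 2, 3, 4]
Op 5: conn=7 S1=0 S2=19 S3=28 S4=28 blocked=[1]
Op 6: conn=21 S1=0 S2=19 S3=28 S4=28 blocked=[1]
Op 7: conn=14 S1=-7 S2=19 S3=28 S4=28 blocked=[1]
Op 8: conn=34 S1=-7 S2=19 S3=28 S4=28 blocked=[1]
Op 9: conn=15 S1=-7 S2=0 S3=28 S4=28 blocked=[1, 2]
Op 10: conn=45 S1=-7 S2=0 S3=28 S4=28 blocked=[1, 2]

Answer: S1 S2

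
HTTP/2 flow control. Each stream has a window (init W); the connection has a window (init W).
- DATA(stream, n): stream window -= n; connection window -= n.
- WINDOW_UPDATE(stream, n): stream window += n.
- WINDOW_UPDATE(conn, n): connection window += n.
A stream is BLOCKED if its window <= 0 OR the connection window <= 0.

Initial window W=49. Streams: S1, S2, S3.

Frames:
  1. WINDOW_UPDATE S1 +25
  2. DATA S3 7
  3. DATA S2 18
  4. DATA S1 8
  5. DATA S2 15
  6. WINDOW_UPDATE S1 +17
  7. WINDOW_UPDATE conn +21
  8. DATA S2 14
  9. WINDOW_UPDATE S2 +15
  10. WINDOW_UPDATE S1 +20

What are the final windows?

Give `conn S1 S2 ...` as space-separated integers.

Answer: 8 103 17 42

Derivation:
Op 1: conn=49 S1=74 S2=49 S3=49 blocked=[]
Op 2: conn=42 S1=74 S2=49 S3=42 blocked=[]
Op 3: conn=24 S1=74 S2=31 S3=42 blocked=[]
Op 4: conn=16 S1=66 S2=31 S3=42 blocked=[]
Op 5: conn=1 S1=66 S2=16 S3=42 blocked=[]
Op 6: conn=1 S1=83 S2=16 S3=42 blocked=[]
Op 7: conn=22 S1=83 S2=16 S3=42 blocked=[]
Op 8: conn=8 S1=83 S2=2 S3=42 blocked=[]
Op 9: conn=8 S1=83 S2=17 S3=42 blocked=[]
Op 10: conn=8 S1=103 S2=17 S3=42 blocked=[]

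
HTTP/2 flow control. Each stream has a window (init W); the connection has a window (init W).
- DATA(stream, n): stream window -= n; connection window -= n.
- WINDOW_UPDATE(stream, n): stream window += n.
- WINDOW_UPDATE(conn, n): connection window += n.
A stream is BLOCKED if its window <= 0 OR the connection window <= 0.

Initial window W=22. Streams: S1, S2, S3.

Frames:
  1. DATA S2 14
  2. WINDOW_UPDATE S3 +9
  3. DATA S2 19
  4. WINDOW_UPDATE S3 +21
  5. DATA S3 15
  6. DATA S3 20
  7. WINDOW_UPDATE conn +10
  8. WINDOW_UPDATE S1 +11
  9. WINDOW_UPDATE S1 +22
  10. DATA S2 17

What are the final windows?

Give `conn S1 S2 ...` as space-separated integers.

Op 1: conn=8 S1=22 S2=8 S3=22 blocked=[]
Op 2: conn=8 S1=22 S2=8 S3=31 blocked=[]
Op 3: conn=-11 S1=22 S2=-11 S3=31 blocked=[1, 2, 3]
Op 4: conn=-11 S1=22 S2=-11 S3=52 blocked=[1, 2, 3]
Op 5: conn=-26 S1=22 S2=-11 S3=37 blocked=[1, 2, 3]
Op 6: conn=-46 S1=22 S2=-11 S3=17 blocked=[1, 2, 3]
Op 7: conn=-36 S1=22 S2=-11 S3=17 blocked=[1, 2, 3]
Op 8: conn=-36 S1=33 S2=-11 S3=17 blocked=[1, 2, 3]
Op 9: conn=-36 S1=55 S2=-11 S3=17 blocked=[1, 2, 3]
Op 10: conn=-53 S1=55 S2=-28 S3=17 blocked=[1, 2, 3]

Answer: -53 55 -28 17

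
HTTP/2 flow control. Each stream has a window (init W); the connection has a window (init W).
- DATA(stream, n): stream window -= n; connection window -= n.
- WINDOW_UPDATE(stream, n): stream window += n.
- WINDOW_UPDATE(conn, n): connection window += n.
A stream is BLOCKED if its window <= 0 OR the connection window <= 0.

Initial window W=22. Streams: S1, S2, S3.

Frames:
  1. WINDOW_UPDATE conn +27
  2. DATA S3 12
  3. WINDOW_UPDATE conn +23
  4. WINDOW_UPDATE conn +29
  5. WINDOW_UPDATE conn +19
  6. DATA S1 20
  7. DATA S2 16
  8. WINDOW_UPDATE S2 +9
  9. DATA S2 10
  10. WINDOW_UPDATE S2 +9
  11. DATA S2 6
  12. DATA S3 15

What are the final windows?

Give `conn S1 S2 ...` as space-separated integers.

Answer: 41 2 8 -5

Derivation:
Op 1: conn=49 S1=22 S2=22 S3=22 blocked=[]
Op 2: conn=37 S1=22 S2=22 S3=10 blocked=[]
Op 3: conn=60 S1=22 S2=22 S3=10 blocked=[]
Op 4: conn=89 S1=22 S2=22 S3=10 blocked=[]
Op 5: conn=108 S1=22 S2=22 S3=10 blocked=[]
Op 6: conn=88 S1=2 S2=22 S3=10 blocked=[]
Op 7: conn=72 S1=2 S2=6 S3=10 blocked=[]
Op 8: conn=72 S1=2 S2=15 S3=10 blocked=[]
Op 9: conn=62 S1=2 S2=5 S3=10 blocked=[]
Op 10: conn=62 S1=2 S2=14 S3=10 blocked=[]
Op 11: conn=56 S1=2 S2=8 S3=10 blocked=[]
Op 12: conn=41 S1=2 S2=8 S3=-5 blocked=[3]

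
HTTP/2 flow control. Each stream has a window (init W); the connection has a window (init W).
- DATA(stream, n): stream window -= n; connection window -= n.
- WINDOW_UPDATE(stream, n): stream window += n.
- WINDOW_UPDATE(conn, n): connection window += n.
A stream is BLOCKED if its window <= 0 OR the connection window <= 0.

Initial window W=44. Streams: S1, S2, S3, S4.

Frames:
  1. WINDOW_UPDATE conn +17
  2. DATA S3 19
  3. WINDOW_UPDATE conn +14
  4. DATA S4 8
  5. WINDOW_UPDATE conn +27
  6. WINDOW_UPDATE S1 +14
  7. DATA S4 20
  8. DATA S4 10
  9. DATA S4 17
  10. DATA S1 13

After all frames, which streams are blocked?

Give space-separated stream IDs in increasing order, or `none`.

Op 1: conn=61 S1=44 S2=44 S3=44 S4=44 blocked=[]
Op 2: conn=42 S1=44 S2=44 S3=25 S4=44 blocked=[]
Op 3: conn=56 S1=44 S2=44 S3=25 S4=44 blocked=[]
Op 4: conn=48 S1=44 S2=44 S3=25 S4=36 blocked=[]
Op 5: conn=75 S1=44 S2=44 S3=25 S4=36 blocked=[]
Op 6: conn=75 S1=58 S2=44 S3=25 S4=36 blocked=[]
Op 7: conn=55 S1=58 S2=44 S3=25 S4=16 blocked=[]
Op 8: conn=45 S1=58 S2=44 S3=25 S4=6 blocked=[]
Op 9: conn=28 S1=58 S2=44 S3=25 S4=-11 blocked=[4]
Op 10: conn=15 S1=45 S2=44 S3=25 S4=-11 blocked=[4]

Answer: S4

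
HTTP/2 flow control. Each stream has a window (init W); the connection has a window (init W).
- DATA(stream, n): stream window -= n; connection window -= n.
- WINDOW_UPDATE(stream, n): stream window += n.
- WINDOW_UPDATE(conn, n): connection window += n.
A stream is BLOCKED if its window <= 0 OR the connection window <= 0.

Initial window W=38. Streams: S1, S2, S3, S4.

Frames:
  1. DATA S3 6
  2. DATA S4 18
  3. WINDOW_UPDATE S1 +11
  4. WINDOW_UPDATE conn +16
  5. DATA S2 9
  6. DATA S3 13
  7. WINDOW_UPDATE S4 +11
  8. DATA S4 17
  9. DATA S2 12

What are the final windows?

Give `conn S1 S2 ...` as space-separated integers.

Op 1: conn=32 S1=38 S2=38 S3=32 S4=38 blocked=[]
Op 2: conn=14 S1=38 S2=38 S3=32 S4=20 blocked=[]
Op 3: conn=14 S1=49 S2=38 S3=32 S4=20 blocked=[]
Op 4: conn=30 S1=49 S2=38 S3=32 S4=20 blocked=[]
Op 5: conn=21 S1=49 S2=29 S3=32 S4=20 blocked=[]
Op 6: conn=8 S1=49 S2=29 S3=19 S4=20 blocked=[]
Op 7: conn=8 S1=49 S2=29 S3=19 S4=31 blocked=[]
Op 8: conn=-9 S1=49 S2=29 S3=19 S4=14 blocked=[1, 2, 3, 4]
Op 9: conn=-21 S1=49 S2=17 S3=19 S4=14 blocked=[1, 2, 3, 4]

Answer: -21 49 17 19 14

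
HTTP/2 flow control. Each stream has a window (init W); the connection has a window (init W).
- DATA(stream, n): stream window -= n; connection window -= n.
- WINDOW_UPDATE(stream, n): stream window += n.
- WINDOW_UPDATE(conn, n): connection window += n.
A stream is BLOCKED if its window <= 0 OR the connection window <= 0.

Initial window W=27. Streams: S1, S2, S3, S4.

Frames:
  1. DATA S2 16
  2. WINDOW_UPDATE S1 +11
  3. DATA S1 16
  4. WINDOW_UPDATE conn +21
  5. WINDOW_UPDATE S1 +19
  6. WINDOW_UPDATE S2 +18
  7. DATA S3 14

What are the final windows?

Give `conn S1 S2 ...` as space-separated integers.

Op 1: conn=11 S1=27 S2=11 S3=27 S4=27 blocked=[]
Op 2: conn=11 S1=38 S2=11 S3=27 S4=27 blocked=[]
Op 3: conn=-5 S1=22 S2=11 S3=27 S4=27 blocked=[1, 2, 3, 4]
Op 4: conn=16 S1=22 S2=11 S3=27 S4=27 blocked=[]
Op 5: conn=16 S1=41 S2=11 S3=27 S4=27 blocked=[]
Op 6: conn=16 S1=41 S2=29 S3=27 S4=27 blocked=[]
Op 7: conn=2 S1=41 S2=29 S3=13 S4=27 blocked=[]

Answer: 2 41 29 13 27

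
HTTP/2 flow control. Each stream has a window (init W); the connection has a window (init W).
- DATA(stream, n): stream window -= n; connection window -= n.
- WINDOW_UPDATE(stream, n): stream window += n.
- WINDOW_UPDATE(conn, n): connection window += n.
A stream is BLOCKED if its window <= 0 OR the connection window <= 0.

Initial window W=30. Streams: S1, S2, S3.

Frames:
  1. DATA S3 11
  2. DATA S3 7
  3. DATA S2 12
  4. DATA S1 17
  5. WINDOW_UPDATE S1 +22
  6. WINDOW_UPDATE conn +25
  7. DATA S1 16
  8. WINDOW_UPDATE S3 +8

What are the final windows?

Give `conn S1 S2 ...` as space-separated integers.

Answer: -8 19 18 20

Derivation:
Op 1: conn=19 S1=30 S2=30 S3=19 blocked=[]
Op 2: conn=12 S1=30 S2=30 S3=12 blocked=[]
Op 3: conn=0 S1=30 S2=18 S3=12 blocked=[1, 2, 3]
Op 4: conn=-17 S1=13 S2=18 S3=12 blocked=[1, 2, 3]
Op 5: conn=-17 S1=35 S2=18 S3=12 blocked=[1, 2, 3]
Op 6: conn=8 S1=35 S2=18 S3=12 blocked=[]
Op 7: conn=-8 S1=19 S2=18 S3=12 blocked=[1, 2, 3]
Op 8: conn=-8 S1=19 S2=18 S3=20 blocked=[1, 2, 3]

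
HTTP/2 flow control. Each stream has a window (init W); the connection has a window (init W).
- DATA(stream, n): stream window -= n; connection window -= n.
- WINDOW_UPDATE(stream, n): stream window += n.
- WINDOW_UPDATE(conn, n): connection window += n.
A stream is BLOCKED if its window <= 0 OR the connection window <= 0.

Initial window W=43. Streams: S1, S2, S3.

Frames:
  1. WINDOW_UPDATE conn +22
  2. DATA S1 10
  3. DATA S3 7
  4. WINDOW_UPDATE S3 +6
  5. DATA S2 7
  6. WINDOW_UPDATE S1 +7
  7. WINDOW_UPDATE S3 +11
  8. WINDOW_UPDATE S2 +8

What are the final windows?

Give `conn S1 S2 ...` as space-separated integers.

Op 1: conn=65 S1=43 S2=43 S3=43 blocked=[]
Op 2: conn=55 S1=33 S2=43 S3=43 blocked=[]
Op 3: conn=48 S1=33 S2=43 S3=36 blocked=[]
Op 4: conn=48 S1=33 S2=43 S3=42 blocked=[]
Op 5: conn=41 S1=33 S2=36 S3=42 blocked=[]
Op 6: conn=41 S1=40 S2=36 S3=42 blocked=[]
Op 7: conn=41 S1=40 S2=36 S3=53 blocked=[]
Op 8: conn=41 S1=40 S2=44 S3=53 blocked=[]

Answer: 41 40 44 53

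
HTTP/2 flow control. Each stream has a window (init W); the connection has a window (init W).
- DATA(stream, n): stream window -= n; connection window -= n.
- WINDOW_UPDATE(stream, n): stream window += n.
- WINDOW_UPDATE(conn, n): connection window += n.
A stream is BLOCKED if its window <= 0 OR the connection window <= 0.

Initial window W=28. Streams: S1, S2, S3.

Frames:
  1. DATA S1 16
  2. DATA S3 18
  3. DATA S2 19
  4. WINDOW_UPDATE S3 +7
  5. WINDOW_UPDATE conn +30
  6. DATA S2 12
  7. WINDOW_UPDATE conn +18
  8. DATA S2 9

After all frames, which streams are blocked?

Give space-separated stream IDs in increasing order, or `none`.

Answer: S2

Derivation:
Op 1: conn=12 S1=12 S2=28 S3=28 blocked=[]
Op 2: conn=-6 S1=12 S2=28 S3=10 blocked=[1, 2, 3]
Op 3: conn=-25 S1=12 S2=9 S3=10 blocked=[1, 2, 3]
Op 4: conn=-25 S1=12 S2=9 S3=17 blocked=[1, 2, 3]
Op 5: conn=5 S1=12 S2=9 S3=17 blocked=[]
Op 6: conn=-7 S1=12 S2=-3 S3=17 blocked=[1, 2, 3]
Op 7: conn=11 S1=12 S2=-3 S3=17 blocked=[2]
Op 8: conn=2 S1=12 S2=-12 S3=17 blocked=[2]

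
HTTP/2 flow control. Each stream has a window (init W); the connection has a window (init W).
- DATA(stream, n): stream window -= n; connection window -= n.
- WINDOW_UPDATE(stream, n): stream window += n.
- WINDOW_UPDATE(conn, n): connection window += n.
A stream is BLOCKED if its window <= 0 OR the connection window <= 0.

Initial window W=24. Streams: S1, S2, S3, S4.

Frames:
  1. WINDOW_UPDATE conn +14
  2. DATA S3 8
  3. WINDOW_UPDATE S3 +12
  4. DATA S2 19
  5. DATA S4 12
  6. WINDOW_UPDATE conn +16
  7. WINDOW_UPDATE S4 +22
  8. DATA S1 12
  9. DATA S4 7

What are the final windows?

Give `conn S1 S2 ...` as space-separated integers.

Answer: -4 12 5 28 27

Derivation:
Op 1: conn=38 S1=24 S2=24 S3=24 S4=24 blocked=[]
Op 2: conn=30 S1=24 S2=24 S3=16 S4=24 blocked=[]
Op 3: conn=30 S1=24 S2=24 S3=28 S4=24 blocked=[]
Op 4: conn=11 S1=24 S2=5 S3=28 S4=24 blocked=[]
Op 5: conn=-1 S1=24 S2=5 S3=28 S4=12 blocked=[1, 2, 3, 4]
Op 6: conn=15 S1=24 S2=5 S3=28 S4=12 blocked=[]
Op 7: conn=15 S1=24 S2=5 S3=28 S4=34 blocked=[]
Op 8: conn=3 S1=12 S2=5 S3=28 S4=34 blocked=[]
Op 9: conn=-4 S1=12 S2=5 S3=28 S4=27 blocked=[1, 2, 3, 4]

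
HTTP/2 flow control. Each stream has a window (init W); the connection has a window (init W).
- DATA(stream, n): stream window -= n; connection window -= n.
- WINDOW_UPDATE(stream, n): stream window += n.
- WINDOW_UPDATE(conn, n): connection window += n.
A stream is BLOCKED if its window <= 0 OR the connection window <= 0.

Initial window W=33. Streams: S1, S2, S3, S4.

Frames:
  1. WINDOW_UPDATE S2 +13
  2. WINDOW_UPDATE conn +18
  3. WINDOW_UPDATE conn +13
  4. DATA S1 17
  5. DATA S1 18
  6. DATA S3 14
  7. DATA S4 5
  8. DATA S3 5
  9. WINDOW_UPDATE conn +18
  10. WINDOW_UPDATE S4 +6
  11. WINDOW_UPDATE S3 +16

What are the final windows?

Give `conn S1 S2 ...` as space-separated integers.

Op 1: conn=33 S1=33 S2=46 S3=33 S4=33 blocked=[]
Op 2: conn=51 S1=33 S2=46 S3=33 S4=33 blocked=[]
Op 3: conn=64 S1=33 S2=46 S3=33 S4=33 blocked=[]
Op 4: conn=47 S1=16 S2=46 S3=33 S4=33 blocked=[]
Op 5: conn=29 S1=-2 S2=46 S3=33 S4=33 blocked=[1]
Op 6: conn=15 S1=-2 S2=46 S3=19 S4=33 blocked=[1]
Op 7: conn=10 S1=-2 S2=46 S3=19 S4=28 blocked=[1]
Op 8: conn=5 S1=-2 S2=46 S3=14 S4=28 blocked=[1]
Op 9: conn=23 S1=-2 S2=46 S3=14 S4=28 blocked=[1]
Op 10: conn=23 S1=-2 S2=46 S3=14 S4=34 blocked=[1]
Op 11: conn=23 S1=-2 S2=46 S3=30 S4=34 blocked=[1]

Answer: 23 -2 46 30 34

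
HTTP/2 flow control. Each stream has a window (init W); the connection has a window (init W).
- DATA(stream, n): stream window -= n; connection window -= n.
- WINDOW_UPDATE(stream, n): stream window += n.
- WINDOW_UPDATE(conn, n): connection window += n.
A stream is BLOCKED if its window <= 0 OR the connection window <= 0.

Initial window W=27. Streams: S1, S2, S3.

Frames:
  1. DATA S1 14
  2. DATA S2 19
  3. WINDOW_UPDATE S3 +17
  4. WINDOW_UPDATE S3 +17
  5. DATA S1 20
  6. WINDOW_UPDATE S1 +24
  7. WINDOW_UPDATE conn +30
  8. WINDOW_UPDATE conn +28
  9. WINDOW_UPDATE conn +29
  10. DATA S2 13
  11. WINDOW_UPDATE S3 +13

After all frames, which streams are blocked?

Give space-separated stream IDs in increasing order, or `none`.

Answer: S2

Derivation:
Op 1: conn=13 S1=13 S2=27 S3=27 blocked=[]
Op 2: conn=-6 S1=13 S2=8 S3=27 blocked=[1, 2, 3]
Op 3: conn=-6 S1=13 S2=8 S3=44 blocked=[1, 2, 3]
Op 4: conn=-6 S1=13 S2=8 S3=61 blocked=[1, 2, 3]
Op 5: conn=-26 S1=-7 S2=8 S3=61 blocked=[1, 2, 3]
Op 6: conn=-26 S1=17 S2=8 S3=61 blocked=[1, 2, 3]
Op 7: conn=4 S1=17 S2=8 S3=61 blocked=[]
Op 8: conn=32 S1=17 S2=8 S3=61 blocked=[]
Op 9: conn=61 S1=17 S2=8 S3=61 blocked=[]
Op 10: conn=48 S1=17 S2=-5 S3=61 blocked=[2]
Op 11: conn=48 S1=17 S2=-5 S3=74 blocked=[2]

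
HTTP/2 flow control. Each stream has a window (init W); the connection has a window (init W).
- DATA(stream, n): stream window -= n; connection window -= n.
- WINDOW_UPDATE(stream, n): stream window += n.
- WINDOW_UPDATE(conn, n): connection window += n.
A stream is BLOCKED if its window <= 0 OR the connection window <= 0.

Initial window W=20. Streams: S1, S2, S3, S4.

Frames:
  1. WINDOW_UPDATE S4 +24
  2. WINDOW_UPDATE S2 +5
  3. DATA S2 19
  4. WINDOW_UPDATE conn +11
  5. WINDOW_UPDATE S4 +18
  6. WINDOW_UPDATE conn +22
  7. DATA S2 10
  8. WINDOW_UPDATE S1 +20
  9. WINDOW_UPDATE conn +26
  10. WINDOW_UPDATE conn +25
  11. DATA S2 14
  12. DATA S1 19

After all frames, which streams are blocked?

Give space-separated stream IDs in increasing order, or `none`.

Op 1: conn=20 S1=20 S2=20 S3=20 S4=44 blocked=[]
Op 2: conn=20 S1=20 S2=25 S3=20 S4=44 blocked=[]
Op 3: conn=1 S1=20 S2=6 S3=20 S4=44 blocked=[]
Op 4: conn=12 S1=20 S2=6 S3=20 S4=44 blocked=[]
Op 5: conn=12 S1=20 S2=6 S3=20 S4=62 blocked=[]
Op 6: conn=34 S1=20 S2=6 S3=20 S4=62 blocked=[]
Op 7: conn=24 S1=20 S2=-4 S3=20 S4=62 blocked=[2]
Op 8: conn=24 S1=40 S2=-4 S3=20 S4=62 blocked=[2]
Op 9: conn=50 S1=40 S2=-4 S3=20 S4=62 blocked=[2]
Op 10: conn=75 S1=40 S2=-4 S3=20 S4=62 blocked=[2]
Op 11: conn=61 S1=40 S2=-18 S3=20 S4=62 blocked=[2]
Op 12: conn=42 S1=21 S2=-18 S3=20 S4=62 blocked=[2]

Answer: S2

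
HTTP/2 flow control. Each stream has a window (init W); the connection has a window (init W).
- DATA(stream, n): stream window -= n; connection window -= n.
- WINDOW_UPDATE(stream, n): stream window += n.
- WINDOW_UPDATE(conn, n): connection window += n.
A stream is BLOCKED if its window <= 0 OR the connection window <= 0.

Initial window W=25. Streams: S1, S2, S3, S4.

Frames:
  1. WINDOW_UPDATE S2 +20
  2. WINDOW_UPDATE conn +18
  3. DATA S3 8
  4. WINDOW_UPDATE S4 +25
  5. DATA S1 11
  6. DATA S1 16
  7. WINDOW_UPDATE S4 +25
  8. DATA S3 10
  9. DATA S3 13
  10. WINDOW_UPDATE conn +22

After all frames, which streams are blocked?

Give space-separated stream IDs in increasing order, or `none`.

Answer: S1 S3

Derivation:
Op 1: conn=25 S1=25 S2=45 S3=25 S4=25 blocked=[]
Op 2: conn=43 S1=25 S2=45 S3=25 S4=25 blocked=[]
Op 3: conn=35 S1=25 S2=45 S3=17 S4=25 blocked=[]
Op 4: conn=35 S1=25 S2=45 S3=17 S4=50 blocked=[]
Op 5: conn=24 S1=14 S2=45 S3=17 S4=50 blocked=[]
Op 6: conn=8 S1=-2 S2=45 S3=17 S4=50 blocked=[1]
Op 7: conn=8 S1=-2 S2=45 S3=17 S4=75 blocked=[1]
Op 8: conn=-2 S1=-2 S2=45 S3=7 S4=75 blocked=[1, 2, 3, 4]
Op 9: conn=-15 S1=-2 S2=45 S3=-6 S4=75 blocked=[1, 2, 3, 4]
Op 10: conn=7 S1=-2 S2=45 S3=-6 S4=75 blocked=[1, 3]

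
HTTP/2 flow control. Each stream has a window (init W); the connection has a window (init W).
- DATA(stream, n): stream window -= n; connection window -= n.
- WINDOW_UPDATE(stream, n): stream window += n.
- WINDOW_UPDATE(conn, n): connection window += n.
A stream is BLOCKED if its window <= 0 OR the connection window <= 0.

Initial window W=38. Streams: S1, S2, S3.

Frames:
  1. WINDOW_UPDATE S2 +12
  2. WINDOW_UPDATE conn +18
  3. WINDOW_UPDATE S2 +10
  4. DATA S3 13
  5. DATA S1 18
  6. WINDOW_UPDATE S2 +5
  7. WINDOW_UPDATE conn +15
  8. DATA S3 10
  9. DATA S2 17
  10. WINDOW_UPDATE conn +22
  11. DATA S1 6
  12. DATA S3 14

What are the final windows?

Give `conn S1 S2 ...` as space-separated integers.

Op 1: conn=38 S1=38 S2=50 S3=38 blocked=[]
Op 2: conn=56 S1=38 S2=50 S3=38 blocked=[]
Op 3: conn=56 S1=38 S2=60 S3=38 blocked=[]
Op 4: conn=43 S1=38 S2=60 S3=25 blocked=[]
Op 5: conn=25 S1=20 S2=60 S3=25 blocked=[]
Op 6: conn=25 S1=20 S2=65 S3=25 blocked=[]
Op 7: conn=40 S1=20 S2=65 S3=25 blocked=[]
Op 8: conn=30 S1=20 S2=65 S3=15 blocked=[]
Op 9: conn=13 S1=20 S2=48 S3=15 blocked=[]
Op 10: conn=35 S1=20 S2=48 S3=15 blocked=[]
Op 11: conn=29 S1=14 S2=48 S3=15 blocked=[]
Op 12: conn=15 S1=14 S2=48 S3=1 blocked=[]

Answer: 15 14 48 1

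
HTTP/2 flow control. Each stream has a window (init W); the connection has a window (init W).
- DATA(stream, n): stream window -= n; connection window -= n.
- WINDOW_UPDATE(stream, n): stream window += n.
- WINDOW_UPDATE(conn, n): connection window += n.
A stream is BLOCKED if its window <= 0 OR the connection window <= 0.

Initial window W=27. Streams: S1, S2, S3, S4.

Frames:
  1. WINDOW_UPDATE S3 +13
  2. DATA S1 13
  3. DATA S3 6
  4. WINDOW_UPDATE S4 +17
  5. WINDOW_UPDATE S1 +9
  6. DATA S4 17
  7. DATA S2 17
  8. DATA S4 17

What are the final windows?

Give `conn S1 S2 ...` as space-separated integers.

Op 1: conn=27 S1=27 S2=27 S3=40 S4=27 blocked=[]
Op 2: conn=14 S1=14 S2=27 S3=40 S4=27 blocked=[]
Op 3: conn=8 S1=14 S2=27 S3=34 S4=27 blocked=[]
Op 4: conn=8 S1=14 S2=27 S3=34 S4=44 blocked=[]
Op 5: conn=8 S1=23 S2=27 S3=34 S4=44 blocked=[]
Op 6: conn=-9 S1=23 S2=27 S3=34 S4=27 blocked=[1, 2, 3, 4]
Op 7: conn=-26 S1=23 S2=10 S3=34 S4=27 blocked=[1, 2, 3, 4]
Op 8: conn=-43 S1=23 S2=10 S3=34 S4=10 blocked=[1, 2, 3, 4]

Answer: -43 23 10 34 10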